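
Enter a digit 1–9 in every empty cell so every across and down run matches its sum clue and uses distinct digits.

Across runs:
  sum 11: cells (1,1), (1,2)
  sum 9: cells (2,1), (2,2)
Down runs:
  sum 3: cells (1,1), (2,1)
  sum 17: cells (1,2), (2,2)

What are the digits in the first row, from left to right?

2, 9

3 in 2 cells must be {1,2}; 17 in 2 cells must be {8,9}.
The 11 across and the 3 down share only 2, so (1,1) = 2.
(1,2) = 11 − 2 = 9 completes the 11 across.
(2,1) = 3 − 2 = 1 completes the 3 down.
(2,2) = 9 − 1 = 8 completes the 9 across.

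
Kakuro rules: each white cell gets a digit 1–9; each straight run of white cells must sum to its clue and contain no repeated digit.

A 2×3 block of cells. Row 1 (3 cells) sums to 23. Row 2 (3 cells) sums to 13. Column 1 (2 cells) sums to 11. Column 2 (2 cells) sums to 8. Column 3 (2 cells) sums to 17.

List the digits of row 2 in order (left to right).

3 2 8

23 in 3 cells must be {6,8,9}; 17 in 2 cells must be {8,9}.
The 23 across and the 8 down share only 6, so (1,2) = 6.
(2,2) = 8 − 6 = 2 completes the 8 down.
Given what's placed, (2,3) must be 8 to fit the 13 across and 17 down.
(1,3) = 17 − 8 = 9 completes the 17 down.
(2,1) = 13 − 10 = 3 completes the 13 across.
(1,1) = 23 − 15 = 8 completes the 23 across.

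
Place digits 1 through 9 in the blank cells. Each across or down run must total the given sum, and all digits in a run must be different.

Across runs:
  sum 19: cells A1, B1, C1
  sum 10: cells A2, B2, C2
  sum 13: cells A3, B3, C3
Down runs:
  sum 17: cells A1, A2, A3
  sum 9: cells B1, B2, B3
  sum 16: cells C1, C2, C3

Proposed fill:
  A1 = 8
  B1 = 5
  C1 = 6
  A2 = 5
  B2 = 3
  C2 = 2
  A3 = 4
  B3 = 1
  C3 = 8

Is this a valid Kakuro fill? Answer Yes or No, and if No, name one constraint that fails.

Yes

Across: 8+5+6=19; 5+3+2=10; 4+1+8=13. Down: 8+5+4=17; 5+3+1=9; 6+2+8=16. No digit repeats within any run.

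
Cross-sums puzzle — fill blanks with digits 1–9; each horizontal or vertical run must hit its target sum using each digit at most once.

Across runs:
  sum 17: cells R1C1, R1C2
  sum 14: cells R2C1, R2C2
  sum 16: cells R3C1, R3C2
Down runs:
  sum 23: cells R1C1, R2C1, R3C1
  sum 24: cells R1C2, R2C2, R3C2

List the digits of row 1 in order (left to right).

8, 9

17 in 2 cells must be {8,9}; 16 in 2 cells must be {7,9}; 23 in 3 cells must be {6,8,9}.
The 16 across and the 23 down share only 9, so R3C1 = 9.
R3C2 = 16 − 9 = 7 completes the 16 across.
Given what's placed, R1C1 must be 8 to fit the 17 across and 23 down.
R1C2 = 17 − 8 = 9 completes the 17 across.
R2C1 = 23 − 17 = 6 completes the 23 down.
R2C2 = 14 − 6 = 8 completes the 14 across.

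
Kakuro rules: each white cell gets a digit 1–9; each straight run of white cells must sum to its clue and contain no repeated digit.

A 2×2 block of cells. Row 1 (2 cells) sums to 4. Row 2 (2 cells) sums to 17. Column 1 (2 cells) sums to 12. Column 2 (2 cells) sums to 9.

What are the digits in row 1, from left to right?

4 in 2 cells must be {1,3}; 17 in 2 cells must be {8,9}.
The 4 across and the 12 down share only 3, so (1,1) = 3.
(1,2) = 4 − 3 = 1 completes the 4 across.
(2,1) = 12 − 3 = 9 completes the 12 down.
(2,2) = 17 − 9 = 8 completes the 17 across.

3, 1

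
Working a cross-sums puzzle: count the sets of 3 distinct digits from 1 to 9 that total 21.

3

3 distinct digits from 1–9 sum between 6 and 24.
Enumerating: {4,8,9}, {5,7,9}, {6,7,8}.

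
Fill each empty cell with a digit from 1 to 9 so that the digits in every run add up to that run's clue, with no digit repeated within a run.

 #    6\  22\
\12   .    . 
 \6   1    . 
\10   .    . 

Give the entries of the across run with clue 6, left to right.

6 in 3 cells must be {1,2,3}.
R1C1 = 3: the only remaining digit allowed by both the 12 across and the 6 down.
R1C2 = 12 − 3 = 9 completes the 12 across.
R2C2 = 6 − 1 = 5 completes the 6 across.
R3C1 = 6 − 4 = 2 completes the 6 down.
R3C2 = 10 − 2 = 8 completes the 10 across.

1, 5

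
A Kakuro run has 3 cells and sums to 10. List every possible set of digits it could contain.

{1,2,7}; {1,3,6}; {1,4,5}; {2,3,5}

3 distinct digits from 1–9 sum between 6 and 24.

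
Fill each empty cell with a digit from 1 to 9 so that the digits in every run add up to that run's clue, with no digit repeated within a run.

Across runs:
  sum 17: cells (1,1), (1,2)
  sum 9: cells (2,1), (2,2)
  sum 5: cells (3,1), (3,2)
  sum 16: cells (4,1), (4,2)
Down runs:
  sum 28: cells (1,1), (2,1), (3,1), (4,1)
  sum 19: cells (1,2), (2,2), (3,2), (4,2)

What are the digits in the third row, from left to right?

4 1

17 in 2 cells must be {8,9}; 16 in 2 cells must be {7,9}.
Only 4 fits (3,1) under both its across sum 5 and down sum 28.
(3,2) = 5 − 4 = 1 completes the 5 across.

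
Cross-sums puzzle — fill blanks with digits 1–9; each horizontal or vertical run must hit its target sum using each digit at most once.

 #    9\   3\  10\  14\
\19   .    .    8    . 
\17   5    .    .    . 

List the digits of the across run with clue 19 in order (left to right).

3 in 2 cells must be {1,2}.
R1C1 = 9 − 5 = 4 completes the 9 down.
R2C3 = 10 − 8 = 2 completes the 10 down.
Given what's placed, R2C2 must be 1 to fit the 17 across and 3 down.
R2C4 = 17 − 8 = 9 completes the 17 across.
R1C2 = 3 − 1 = 2 completes the 3 down.
R1C4 = 19 − 14 = 5 completes the 19 across.

4 2 8 5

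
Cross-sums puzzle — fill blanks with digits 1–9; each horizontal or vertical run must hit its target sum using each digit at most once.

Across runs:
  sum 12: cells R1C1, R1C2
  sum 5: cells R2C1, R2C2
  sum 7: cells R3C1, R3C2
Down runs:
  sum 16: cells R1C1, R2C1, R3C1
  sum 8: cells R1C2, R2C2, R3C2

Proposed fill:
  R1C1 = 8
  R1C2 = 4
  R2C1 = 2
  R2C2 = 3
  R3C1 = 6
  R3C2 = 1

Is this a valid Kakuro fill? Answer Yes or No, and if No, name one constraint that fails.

Across: 8+4=12; 2+3=5; 6+1=7. Down: 8+2+6=16; 4+3+1=8. No digit repeats within any run.

Yes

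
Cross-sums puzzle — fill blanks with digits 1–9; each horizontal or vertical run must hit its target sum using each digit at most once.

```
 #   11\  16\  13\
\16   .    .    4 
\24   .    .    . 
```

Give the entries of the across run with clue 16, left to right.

3 9 4

24 in 3 cells must be {7,8,9}; 16 in 2 cells must be {7,9}.
R2C3 = 13 − 4 = 9 completes the 13 down.
R2C2 = 7: the only remaining digit allowed by both the 24 across and the 16 down.
R1C2 = 16 − 7 = 9 completes the 16 down.
R2C1 = 24 − 16 = 8 completes the 24 across.
R1C1 = 16 − 13 = 3 completes the 16 across.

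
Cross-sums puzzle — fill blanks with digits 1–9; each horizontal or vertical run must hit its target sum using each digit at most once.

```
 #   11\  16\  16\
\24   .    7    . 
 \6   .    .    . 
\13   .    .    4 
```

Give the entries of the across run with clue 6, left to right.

2, 1, 3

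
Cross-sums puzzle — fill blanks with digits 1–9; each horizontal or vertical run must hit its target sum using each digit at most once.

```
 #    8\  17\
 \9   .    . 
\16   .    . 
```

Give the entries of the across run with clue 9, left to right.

1 8

16 in 2 cells must be {7,9}; 17 in 2 cells must be {8,9}.
The 9 across and the 17 down share only 8, so R1C2 = 8.
The 16 across and the 8 down share only 7, so R2C1 = 7.
R2C2 = 16 − 7 = 9 completes the 16 across.
R1C1 = 9 − 8 = 1 completes the 9 across.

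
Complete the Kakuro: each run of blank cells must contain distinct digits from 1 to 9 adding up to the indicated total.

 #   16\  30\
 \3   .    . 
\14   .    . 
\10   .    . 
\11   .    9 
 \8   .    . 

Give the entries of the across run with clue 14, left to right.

6 8

3 in 2 cells must be {1,2}; 16 in 5 cells must be {1,2,3,4,6}.
Only 6 fits R2C1 under both its across sum 14 and down sum 16.
R2C2 = 14 − 6 = 8 completes the 14 across.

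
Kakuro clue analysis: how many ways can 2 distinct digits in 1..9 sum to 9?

2 distinct digits from 1–9 sum between 3 and 17.
Enumerating: {1,8}, {2,7}, {3,6}, {4,5}.

4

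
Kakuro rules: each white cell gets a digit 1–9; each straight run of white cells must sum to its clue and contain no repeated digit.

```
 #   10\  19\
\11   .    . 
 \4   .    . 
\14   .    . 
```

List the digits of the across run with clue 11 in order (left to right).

4, 7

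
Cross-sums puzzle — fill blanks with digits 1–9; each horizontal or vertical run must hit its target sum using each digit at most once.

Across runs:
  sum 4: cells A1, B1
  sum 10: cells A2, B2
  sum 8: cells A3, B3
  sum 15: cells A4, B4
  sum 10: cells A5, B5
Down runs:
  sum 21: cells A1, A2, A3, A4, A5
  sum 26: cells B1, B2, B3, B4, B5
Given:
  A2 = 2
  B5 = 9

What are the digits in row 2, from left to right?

2, 8

4 in 2 cells must be {1,3}.
B2 = 10 − 2 = 8 completes the 10 across.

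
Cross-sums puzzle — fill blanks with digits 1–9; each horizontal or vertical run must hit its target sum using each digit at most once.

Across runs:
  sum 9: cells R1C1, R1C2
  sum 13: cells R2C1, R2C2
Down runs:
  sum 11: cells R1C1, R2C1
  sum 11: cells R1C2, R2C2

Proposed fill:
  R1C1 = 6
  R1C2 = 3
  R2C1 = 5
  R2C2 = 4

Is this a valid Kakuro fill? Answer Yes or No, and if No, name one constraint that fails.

No — the down run R1C2–R2C2 sums to 7, not 11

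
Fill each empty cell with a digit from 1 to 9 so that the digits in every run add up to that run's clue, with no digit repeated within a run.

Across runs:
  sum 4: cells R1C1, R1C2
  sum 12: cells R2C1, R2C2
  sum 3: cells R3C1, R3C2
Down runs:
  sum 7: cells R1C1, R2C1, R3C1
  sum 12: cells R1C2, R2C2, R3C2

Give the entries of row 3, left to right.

4 in 2 cells must be {1,3}; 3 in 2 cells must be {1,2}; 7 in 3 cells must be {1,2,4}.
The 4 across and the 7 down share only 1, so R1C1 = 1.
R1C2 = 4 − 1 = 3 completes the 4 across.
Given what's placed, R2C1 must be 4 to fit the 12 across and 7 down.
R2C2 = 12 − 4 = 8 completes the 12 across.
R3C1 = 7 − 5 = 2 completes the 7 down.
R3C2 = 3 − 2 = 1 completes the 3 across.

2 1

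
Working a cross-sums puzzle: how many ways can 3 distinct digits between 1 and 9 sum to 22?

2

3 distinct digits from 1–9 sum between 6 and 24.
Enumerating: {5,8,9}, {6,7,9}.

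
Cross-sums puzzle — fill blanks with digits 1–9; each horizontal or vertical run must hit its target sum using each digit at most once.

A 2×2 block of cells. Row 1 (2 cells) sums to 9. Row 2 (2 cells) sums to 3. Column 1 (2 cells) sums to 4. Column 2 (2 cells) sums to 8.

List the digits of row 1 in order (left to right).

3 6

3 in 2 cells must be {1,2}; 4 in 2 cells must be {1,3}.
The 3 across and the 4 down share only 1, so (2,1) = 1.
(2,2) = 3 − 1 = 2 completes the 3 across.
(1,1) = 4 − 1 = 3 completes the 4 down.
(1,2) = 9 − 3 = 6 completes the 9 across.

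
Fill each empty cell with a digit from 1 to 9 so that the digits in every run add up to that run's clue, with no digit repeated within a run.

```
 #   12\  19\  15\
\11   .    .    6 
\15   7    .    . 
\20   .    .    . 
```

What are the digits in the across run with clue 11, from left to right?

No cell is forced outright now. R2C3 can only be 2 or 5 (the digits allowed by both its 15 across and its 15 down). If R2C3 = 5: that forces R2C2 = 3, R3C3 = 4, after which R1C2 would have to be in {1,2,3,4} for the 11 across but in {7,9} for the 19 down — contradiction. So R2C3 = 2.
R2C2 = 15 − 9 = 6 completes the 15 across.
R3C3 = 15 − 8 = 7 completes the 15 down.
Given what's placed, R1C2 must be 4 to fit the 11 across and 19 down.
Given what's placed, R3C1 must be 4 to fit the 20 across and 12 down.
R3C2 = 20 − 11 = 9 completes the 20 across.
R1C1 = 11 − 10 = 1 completes the 11 across.

1 4 6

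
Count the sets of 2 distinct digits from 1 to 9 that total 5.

2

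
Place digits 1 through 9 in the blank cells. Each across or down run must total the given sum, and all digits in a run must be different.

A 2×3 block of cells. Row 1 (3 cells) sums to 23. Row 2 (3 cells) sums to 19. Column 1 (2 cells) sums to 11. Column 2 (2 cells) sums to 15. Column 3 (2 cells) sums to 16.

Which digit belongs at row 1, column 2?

23 in 3 cells must be {6,8,9}; 16 in 2 cells must be {7,9}.
The 23 across and the 16 down share only 9, so (1,3) = 9.
(2,3) = 16 − 9 = 7 completes the 16 down.
Nothing is forced directly, so branch on (2,2), whose candidates are 8 or 9. If (2,2) = 8: then (1,2) would have to be in {6,8} for the 23 across but in {7} for the 15 down — contradiction. So (2,2) = 9.
(1,2) = 15 − 9 = 6 completes the 15 down.
(2,1) = 19 − 16 = 3 completes the 19 across.
(1,1) = 23 − 15 = 8 completes the 23 across.

6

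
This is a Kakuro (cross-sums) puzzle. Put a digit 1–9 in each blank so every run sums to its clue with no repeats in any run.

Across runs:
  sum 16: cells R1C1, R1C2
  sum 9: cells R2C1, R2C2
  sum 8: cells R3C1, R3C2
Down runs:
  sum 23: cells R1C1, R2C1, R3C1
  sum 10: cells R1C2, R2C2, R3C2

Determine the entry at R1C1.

9

16 in 2 cells must be {7,9}; 23 in 3 cells must be {6,8,9}.
The 16 across and the 23 down share only 9, so R1C1 = 9.
R1C2 = 16 − 9 = 7 completes the 16 across.
Given what's placed, R3C1 must be 6 to fit the 8 across and 23 down.
R3C2 = 8 − 6 = 2 completes the 8 across.
R2C1 = 23 − 15 = 8 completes the 23 down.
R2C2 = 9 − 8 = 1 completes the 9 across.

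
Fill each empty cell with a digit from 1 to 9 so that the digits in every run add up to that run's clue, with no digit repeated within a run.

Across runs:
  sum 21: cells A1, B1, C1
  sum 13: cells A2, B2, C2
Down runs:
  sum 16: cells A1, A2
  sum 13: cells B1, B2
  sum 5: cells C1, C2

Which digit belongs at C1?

4

16 in 2 cells must be {7,9}.
The 21 across and the 5 down share only 4, so C1 = 4.
C2 = 5 − 4 = 1 completes the 5 down.
Given what's placed, A1 must be 9 to fit the 21 across and 16 down.
B1 = 21 − 13 = 8 completes the 21 across.
A2 = 16 − 9 = 7 completes the 16 down.
B2 = 13 − 8 = 5 completes the 13 across.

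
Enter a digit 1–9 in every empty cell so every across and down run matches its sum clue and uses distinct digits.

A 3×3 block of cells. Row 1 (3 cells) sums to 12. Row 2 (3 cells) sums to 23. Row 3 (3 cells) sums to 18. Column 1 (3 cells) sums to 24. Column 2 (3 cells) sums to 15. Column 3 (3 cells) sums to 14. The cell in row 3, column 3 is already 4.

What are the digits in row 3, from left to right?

23 in 3 cells must be {6,8,9}; 24 in 3 cells must be {7,8,9}.
Nothing is forced directly, so branch on (2,3), whose candidates are 8 or 9. If (2,3) = 8: that forces (1,3) = 2, (2,1) = 9, (2,2) = 6, (3,1) = 8, after which (3,2) would have to be in {6} for the 18 across but in {1,2,4,5,7,8} for the 15 down — contradiction. So (2,3) = 9.
(1,3) = 14 − 13 = 1 completes the 14 down.
Given what's placed, (2,1) must be 8 to fit the 23 across and 24 down.
(2,2) = 23 − 17 = 6 completes the 23 across.
(3,1) = 9: the only remaining digit allowed by both the 18 across and the 24 down.
(3,2) = 18 − 13 = 5 completes the 18 across.

9 5 4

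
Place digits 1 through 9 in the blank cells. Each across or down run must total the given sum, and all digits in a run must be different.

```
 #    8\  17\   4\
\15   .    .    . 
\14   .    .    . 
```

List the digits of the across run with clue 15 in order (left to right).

17 in 2 cells must be {8,9}; 4 in 2 cells must be {1,3}.
Nothing is forced directly, so branch on R1C2, whose candidates are 8 or 9. If R1C2 = 9: that forces R1C3 = 1, R2C2 = 8, after which R2C3 would have to be in {1,2,4,5} for the 14 across but in {3} for the 4 down — contradiction. So R1C2 = 8.
R2C2 = 17 − 8 = 9 completes the 17 down.
Nothing is forced directly, so branch on R1C3, whose candidates are 1 or 3. If R1C3 = 3: then R1C1 would have to be in {4} for the 15 across but in {1,2,3,5,6,7} for the 8 down — contradiction. So R1C3 = 1.
R1C1 = 15 − 9 = 6 completes the 15 across.
R2C1 = 8 − 6 = 2 completes the 8 down.
R2C3 = 14 − 11 = 3 completes the 14 across.

6, 8, 1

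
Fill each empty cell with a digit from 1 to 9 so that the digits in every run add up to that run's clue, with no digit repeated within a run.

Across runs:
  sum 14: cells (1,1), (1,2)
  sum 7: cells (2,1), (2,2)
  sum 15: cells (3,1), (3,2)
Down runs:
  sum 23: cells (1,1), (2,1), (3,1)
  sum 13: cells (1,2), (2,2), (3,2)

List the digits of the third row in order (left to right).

23 in 3 cells must be {6,8,9}.
The 7 across and the 23 down share only 6, so (2,1) = 6.
(2,2) = 7 − 6 = 1 completes the 7 across.
Nothing is forced directly, so branch on (1,1), whose candidates are 8 or 9. If (1,1) = 8: then (1,2) would have to be in {6} for the 14 across but in {3,4,5,7,8,9} for the 13 down — contradiction. So (1,1) = 9.
(1,2) = 14 − 9 = 5 completes the 14 across.
(3,1) = 23 − 15 = 8 completes the 23 down.
(3,2) = 15 − 8 = 7 completes the 15 across.

8 7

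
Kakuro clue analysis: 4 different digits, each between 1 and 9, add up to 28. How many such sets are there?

4 distinct digits from 1–9 sum between 10 and 30.
Enumerating: {4,7,8,9}, {5,6,8,9}.

2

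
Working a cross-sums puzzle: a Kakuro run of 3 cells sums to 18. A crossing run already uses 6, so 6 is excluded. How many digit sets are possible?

4

3 distinct digits from 1–9 sum between 6 and 24.
Dropping sets that contain 6.
Enumerating: {1,8,9}, {2,7,9}, {3,7,8}, {4,5,9}.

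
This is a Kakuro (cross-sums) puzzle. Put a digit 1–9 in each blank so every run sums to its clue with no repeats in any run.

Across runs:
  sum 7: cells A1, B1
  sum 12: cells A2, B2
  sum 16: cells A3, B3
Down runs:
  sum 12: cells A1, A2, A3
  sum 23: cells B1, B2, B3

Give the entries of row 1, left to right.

16 in 2 cells must be {7,9}; 23 in 3 cells must be {6,8,9}.
The 7 across and the 23 down share only 6, so B1 = 6.
Given what's placed, B3 must be 9 to fit the 16 across and 23 down.
A1 = 7 − 6 = 1 completes the 7 across.
B2 = 23 − 15 = 8 completes the 23 down.
A3 = 16 − 9 = 7 completes the 16 across.
A2 = 12 − 8 = 4 completes the 12 across.

1 6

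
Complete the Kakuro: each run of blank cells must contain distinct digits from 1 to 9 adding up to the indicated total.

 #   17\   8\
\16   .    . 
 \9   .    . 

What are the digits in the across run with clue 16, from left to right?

16 in 2 cells must be {7,9}; 17 in 2 cells must be {8,9}.
The 16 across and the 17 down share only 9, so R1C1 = 9.
R1C2 = 16 − 9 = 7 completes the 16 across.
R2C1 = 17 − 9 = 8 completes the 17 down.
R2C2 = 9 − 8 = 1 completes the 9 across.

9 7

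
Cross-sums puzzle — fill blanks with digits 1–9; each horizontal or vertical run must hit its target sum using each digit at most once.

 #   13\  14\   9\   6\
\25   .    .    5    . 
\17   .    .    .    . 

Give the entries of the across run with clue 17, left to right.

Given what's placed, R1C4 must be 4 to fit the 25 across and 6 down.
R2C3 = 9 − 5 = 4 completes the 9 down.
R2C4 = 6 − 4 = 2 completes the 6 down.
Given what's placed, R1C2 must be 9 to fit the 25 across and 14 down.
R2C2 = 14 − 9 = 5 completes the 14 down.
R1C1 = 25 − 18 = 7 completes the 25 across.
R2C1 = 17 − 11 = 6 completes the 17 across.

6 5 4 2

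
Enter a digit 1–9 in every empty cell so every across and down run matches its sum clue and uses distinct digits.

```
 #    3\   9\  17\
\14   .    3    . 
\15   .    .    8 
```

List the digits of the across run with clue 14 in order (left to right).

3 in 2 cells must be {1,2}; 17 in 2 cells must be {8,9}.
Given what's placed, R1C1 must be 2 to fit the 14 across and 3 down.
R1C3 = 14 − 5 = 9 completes the 14 across.
R2C1 = 3 − 2 = 1 completes the 3 down.
R2C2 = 15 − 9 = 6 completes the 15 across.

2, 3, 9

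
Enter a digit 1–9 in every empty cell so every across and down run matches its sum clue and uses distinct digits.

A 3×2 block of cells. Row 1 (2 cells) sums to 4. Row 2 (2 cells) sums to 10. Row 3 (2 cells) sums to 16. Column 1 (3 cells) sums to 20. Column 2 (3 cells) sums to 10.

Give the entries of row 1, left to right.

3 1

4 in 2 cells must be {1,3}; 16 in 2 cells must be {7,9}.
The 4 across and the 20 down share only 3, so (1,1) = 3.
(1,2) = 4 − 3 = 1 completes the 4 across.
Given what's placed, (3,1) must be 9 to fit the 16 across and 20 down.
(3,2) = 16 − 9 = 7 completes the 16 across.
(2,1) = 20 − 12 = 8 completes the 20 down.
(2,2) = 10 − 8 = 2 completes the 10 across.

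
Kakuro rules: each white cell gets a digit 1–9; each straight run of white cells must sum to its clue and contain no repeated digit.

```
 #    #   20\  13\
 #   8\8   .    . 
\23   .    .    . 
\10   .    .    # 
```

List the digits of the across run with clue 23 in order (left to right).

23 in 3 cells must be {6,8,9}.
The 23 across and the 8 down share only 6, so R2C1 = 6.
R3C1 = 8 − 6 = 2 completes the 8 down.
R3C2 = 10 − 2 = 8 completes the 10 across.
R2C2 = 9: the only remaining digit allowed by both the 23 across and the 20 down.
R2C3 = 23 − 15 = 8 completes the 23 across.
R1C2 = 20 − 17 = 3 completes the 20 down.
R1C3 = 8 − 3 = 5 completes the 8 across.

6, 9, 8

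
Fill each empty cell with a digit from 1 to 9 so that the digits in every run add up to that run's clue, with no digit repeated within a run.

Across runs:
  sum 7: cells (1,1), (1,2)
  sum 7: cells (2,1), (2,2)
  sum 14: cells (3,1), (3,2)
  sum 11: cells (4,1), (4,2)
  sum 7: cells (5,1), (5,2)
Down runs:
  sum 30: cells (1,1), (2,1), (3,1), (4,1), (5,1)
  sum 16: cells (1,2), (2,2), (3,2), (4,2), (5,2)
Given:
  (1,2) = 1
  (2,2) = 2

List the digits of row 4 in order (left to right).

16 in 5 cells must be {1,2,3,4,6}.
(1,1) = 7 − 1 = 6 completes the 7 across.
(2,1) = 7 − 2 = 5 completes the 7 across.
Given what's placed, (3,2) must be 6 to fit the 14 across and 16 down.
(3,1) = 14 − 6 = 8 completes the 14 across.
No cell is forced outright now. (4,2) can only be 3 or 4 (the digits allowed by both its 11 across and its 16 down). If (4,2) = 3: then (4,1) would have to be in {8} for the 11 across but in {2,4,7,9} for the 30 down — contradiction. So (4,2) = 4.
(4,1) = 11 − 4 = 7 completes the 11 across.

7 4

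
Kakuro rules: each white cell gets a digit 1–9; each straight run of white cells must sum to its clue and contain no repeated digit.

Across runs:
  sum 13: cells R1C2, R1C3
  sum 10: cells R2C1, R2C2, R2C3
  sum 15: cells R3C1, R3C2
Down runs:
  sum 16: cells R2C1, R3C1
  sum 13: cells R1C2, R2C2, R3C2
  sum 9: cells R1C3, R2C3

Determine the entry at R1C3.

16 in 2 cells must be {7,9}.
The 10 across and the 16 down share only 7, so R2C1 = 7.
R3C1 = 16 − 7 = 9 completes the 16 down.
R3C2 = 15 − 9 = 6 completes the 15 across.
R2C2 = 2: the only remaining digit allowed by both the 10 across and the 13 down.
R2C3 = 10 − 9 = 1 completes the 10 across.
R1C2 = 13 − 8 = 5 completes the 13 down.
R1C3 = 13 − 5 = 8 completes the 13 across.

8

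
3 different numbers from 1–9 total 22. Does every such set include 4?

No

Counterexample: {5,8,9} sums to 22 without using 4.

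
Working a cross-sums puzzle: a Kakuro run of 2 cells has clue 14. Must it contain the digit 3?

Counterexample: {5,9} sums to 14 without using 3.

No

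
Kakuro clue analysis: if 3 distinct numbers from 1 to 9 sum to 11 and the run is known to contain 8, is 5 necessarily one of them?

No

The only way to make 11 from 3 distinct digits under that restriction is {1,2,8}, which does not contain 5.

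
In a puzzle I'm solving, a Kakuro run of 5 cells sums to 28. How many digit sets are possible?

9

5 distinct digits from 1–9 sum between 15 and 35.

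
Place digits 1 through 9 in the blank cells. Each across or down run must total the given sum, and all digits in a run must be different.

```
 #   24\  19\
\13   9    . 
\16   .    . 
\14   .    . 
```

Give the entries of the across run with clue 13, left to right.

9 4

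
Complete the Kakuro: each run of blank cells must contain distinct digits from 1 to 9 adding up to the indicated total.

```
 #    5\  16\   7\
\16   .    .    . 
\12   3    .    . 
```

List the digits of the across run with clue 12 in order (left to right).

3, 7, 2

16 in 2 cells must be {7,9}.
R1C1 = 5 − 3 = 2 completes the 5 down.
Given what's placed, R1C2 must be 9 to fit the 16 across and 16 down.
R1C3 = 16 − 11 = 5 completes the 16 across.
R2C2 = 16 − 9 = 7 completes the 16 down.
R2C3 = 12 − 10 = 2 completes the 12 across.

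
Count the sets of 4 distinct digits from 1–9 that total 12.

2

4 distinct digits from 1–9 sum between 10 and 30.
Enumerating: {1,2,3,6}, {1,2,4,5}.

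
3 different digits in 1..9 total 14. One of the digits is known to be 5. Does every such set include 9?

No

Counterexample: {1,5,8} sums to 14 under that restriction without using 9.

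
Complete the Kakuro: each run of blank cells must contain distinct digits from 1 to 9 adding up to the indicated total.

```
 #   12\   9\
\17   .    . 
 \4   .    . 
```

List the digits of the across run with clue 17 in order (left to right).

9, 8

17 in 2 cells must be {8,9}; 4 in 2 cells must be {1,3}.
The 17 across and the 9 down share only 8, so R1C2 = 8.
The 4 across and the 12 down share only 3, so R2C1 = 3.
R2C2 = 4 − 3 = 1 completes the 4 across.
R1C1 = 17 − 8 = 9 completes the 17 across.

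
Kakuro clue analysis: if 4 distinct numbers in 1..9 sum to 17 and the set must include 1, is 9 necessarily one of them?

Counterexample: {1,2,6,8} sums to 17 under that restriction without using 9.

No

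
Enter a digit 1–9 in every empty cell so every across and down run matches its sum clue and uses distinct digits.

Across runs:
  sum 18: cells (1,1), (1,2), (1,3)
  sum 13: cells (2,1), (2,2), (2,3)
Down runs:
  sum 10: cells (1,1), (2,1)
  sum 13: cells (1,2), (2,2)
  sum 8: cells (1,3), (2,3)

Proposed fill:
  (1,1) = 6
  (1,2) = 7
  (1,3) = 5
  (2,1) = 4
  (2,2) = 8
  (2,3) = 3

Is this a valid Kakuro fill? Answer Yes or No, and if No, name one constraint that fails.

No — the across run (2,1)–(2,3) sums to 15, not 13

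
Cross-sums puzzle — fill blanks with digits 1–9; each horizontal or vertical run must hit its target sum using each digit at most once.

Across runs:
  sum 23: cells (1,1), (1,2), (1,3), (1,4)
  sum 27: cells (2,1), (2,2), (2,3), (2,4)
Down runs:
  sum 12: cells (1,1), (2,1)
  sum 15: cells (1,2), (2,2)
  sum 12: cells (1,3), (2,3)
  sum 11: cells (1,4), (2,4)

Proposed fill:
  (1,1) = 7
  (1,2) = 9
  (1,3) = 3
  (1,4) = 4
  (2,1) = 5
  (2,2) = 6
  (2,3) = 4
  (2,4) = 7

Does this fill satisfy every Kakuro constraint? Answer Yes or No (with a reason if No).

No — the down run (1,3)–(2,3) sums to 7, not 12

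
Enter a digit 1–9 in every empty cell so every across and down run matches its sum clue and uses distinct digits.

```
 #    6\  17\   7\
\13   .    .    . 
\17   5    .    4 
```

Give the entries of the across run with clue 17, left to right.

17 in 2 cells must be {8,9}.
R1C1 = 6 − 5 = 1 completes the 6 down.
R1C3 = 7 − 4 = 3 completes the 7 down.
R2C2 = 17 − 9 = 8 completes the 17 across.
R1C2 = 13 − 4 = 9 completes the 13 across.

5 8 4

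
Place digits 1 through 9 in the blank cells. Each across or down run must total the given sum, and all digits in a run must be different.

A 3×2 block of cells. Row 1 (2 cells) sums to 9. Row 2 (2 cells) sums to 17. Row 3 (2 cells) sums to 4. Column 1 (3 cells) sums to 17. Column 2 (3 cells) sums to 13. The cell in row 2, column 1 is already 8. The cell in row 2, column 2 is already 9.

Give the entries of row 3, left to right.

3 1

17 in 2 cells must be {8,9}; 4 in 2 cells must be {1,3}.
(3,1) = 3: the only remaining digit allowed by both the 4 across and the 17 down.
(3,2) = 4 − 3 = 1 completes the 4 across.
(1,1) = 17 − 11 = 6 completes the 17 down.
(1,2) = 9 − 6 = 3 completes the 9 across.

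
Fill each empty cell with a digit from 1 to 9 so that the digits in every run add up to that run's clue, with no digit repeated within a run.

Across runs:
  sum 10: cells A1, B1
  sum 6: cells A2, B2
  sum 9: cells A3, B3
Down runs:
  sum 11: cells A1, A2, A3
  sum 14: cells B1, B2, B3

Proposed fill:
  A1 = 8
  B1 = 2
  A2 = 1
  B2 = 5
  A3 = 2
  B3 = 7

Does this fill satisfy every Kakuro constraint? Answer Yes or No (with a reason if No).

Across: 8+2=10; 1+5=6; 2+7=9. Down: 8+1+2=11; 2+5+7=14. No digit repeats within any run.

Yes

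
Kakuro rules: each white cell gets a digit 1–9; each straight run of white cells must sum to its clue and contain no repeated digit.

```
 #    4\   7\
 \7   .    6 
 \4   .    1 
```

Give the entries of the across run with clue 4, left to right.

3 1

4 in 2 cells must be {1,3}.
R1C1 = 7 − 6 = 1 completes the 7 across.
R2C1 = 4 − 1 = 3 completes the 4 across.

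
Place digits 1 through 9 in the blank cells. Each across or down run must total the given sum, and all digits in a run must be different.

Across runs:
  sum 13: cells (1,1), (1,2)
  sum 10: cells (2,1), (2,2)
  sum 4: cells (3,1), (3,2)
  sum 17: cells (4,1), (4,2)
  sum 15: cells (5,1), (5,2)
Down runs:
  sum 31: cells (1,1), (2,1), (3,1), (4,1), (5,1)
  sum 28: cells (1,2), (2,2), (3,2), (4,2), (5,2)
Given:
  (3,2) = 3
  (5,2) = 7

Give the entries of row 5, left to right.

8 7

4 in 2 cells must be {1,3}; 17 in 2 cells must be {8,9}.
(3,1) = 4 − 3 = 1 completes the 4 across.
(5,1) = 15 − 7 = 8 completes the 15 across.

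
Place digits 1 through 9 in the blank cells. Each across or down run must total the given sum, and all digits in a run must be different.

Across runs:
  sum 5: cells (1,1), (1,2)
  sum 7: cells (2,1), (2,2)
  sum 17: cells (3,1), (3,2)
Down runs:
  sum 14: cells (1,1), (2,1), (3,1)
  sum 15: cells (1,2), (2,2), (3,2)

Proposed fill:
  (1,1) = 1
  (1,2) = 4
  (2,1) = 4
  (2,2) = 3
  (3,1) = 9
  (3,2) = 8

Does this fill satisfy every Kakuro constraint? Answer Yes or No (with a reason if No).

Across: 1+4=5; 4+3=7; 9+8=17. Down: 1+4+9=14; 4+3+8=15. No digit repeats within any run.

Yes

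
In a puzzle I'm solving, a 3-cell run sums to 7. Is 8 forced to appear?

No

The only way to make 7 from 3 distinct digits is {1,2,4}, which does not contain 8.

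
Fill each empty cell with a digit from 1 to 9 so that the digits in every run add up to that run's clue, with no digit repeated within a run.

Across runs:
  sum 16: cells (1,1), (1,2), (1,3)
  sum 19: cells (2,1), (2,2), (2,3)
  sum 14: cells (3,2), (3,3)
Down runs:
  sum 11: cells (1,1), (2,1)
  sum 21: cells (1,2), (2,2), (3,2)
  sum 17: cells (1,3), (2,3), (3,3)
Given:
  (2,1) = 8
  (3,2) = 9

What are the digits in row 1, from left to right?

3 5 8

(1,1) = 11 − 8 = 3 completes the 11 down.
(3,3) = 14 − 9 = 5 completes the 14 across.
Nothing is forced directly, so branch on (2,3), whose candidates are 4 or 9. If (2,3) = 9: then (1,3) would have to be in {4,5,6,7,8,9} for the 16 across but in {3} for the 17 down — contradiction. So (2,3) = 4.
(1,3) = 17 − 9 = 8 completes the 17 down.
(2,2) = 19 − 12 = 7 completes the 19 across.
(1,2) = 16 − 11 = 5 completes the 16 across.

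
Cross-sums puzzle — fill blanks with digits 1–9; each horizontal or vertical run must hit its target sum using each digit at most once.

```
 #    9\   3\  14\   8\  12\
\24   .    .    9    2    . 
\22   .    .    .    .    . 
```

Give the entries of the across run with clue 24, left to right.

3 in 2 cells must be {1,2}.
Given what's placed, R1C2 must be 1 to fit the 24 across and 3 down.
R2C2 = 3 − 1 = 2 completes the 3 down.
R2C3 = 14 − 9 = 5 completes the 14 down.
R2C4 = 8 − 2 = 6 completes the 8 down.
R2C5 = 8: the only remaining digit allowed by both the 22 across and the 12 down.
R1C5 = 12 − 8 = 4 completes the 12 down.
R2C1 = 22 − 21 = 1 completes the 22 across.
R1C1 = 24 − 16 = 8 completes the 24 across.

8 1 9 2 4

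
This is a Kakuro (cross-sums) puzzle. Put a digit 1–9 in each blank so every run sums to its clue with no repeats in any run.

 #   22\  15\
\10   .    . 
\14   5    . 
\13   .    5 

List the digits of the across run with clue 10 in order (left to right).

R2C2 = 14 − 5 = 9 completes the 14 across.
R3C1 = 13 − 5 = 8 completes the 13 across.
R1C1 = 22 − 13 = 9 completes the 22 down.
R1C2 = 10 − 9 = 1 completes the 10 across.

9 1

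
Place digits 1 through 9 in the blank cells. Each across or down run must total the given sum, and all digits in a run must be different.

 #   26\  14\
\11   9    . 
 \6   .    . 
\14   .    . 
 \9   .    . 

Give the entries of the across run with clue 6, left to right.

R1C2 = 11 − 9 = 2 completes the 11 across.
Nothing is forced directly, so branch on R2C1, whose candidates are 2 or 4 or 5. If R2C1 = 2: that forces R2C2 = 4, R3C1 = 8, after which R3C2 would have to be in {6} for the 14 across but in {1,3,5,7} for the 14 down — contradiction. If R2C1 = 4: then R2C2 would have to be in {2} for the 6 across but in {1,3,4,5,6,7,8} for the 14 down — contradiction. So R2C1 = 5.
R2C2 = 6 − 5 = 1 completes the 6 across.
Given what's placed, R3C1 must be 8 to fit the 14 across and 26 down.
R3C2 = 14 − 8 = 6 completes the 14 across.
R4C1 = 26 − 22 = 4 completes the 26 down.
R4C2 = 9 − 4 = 5 completes the 9 across.

5, 1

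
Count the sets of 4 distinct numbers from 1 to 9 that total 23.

9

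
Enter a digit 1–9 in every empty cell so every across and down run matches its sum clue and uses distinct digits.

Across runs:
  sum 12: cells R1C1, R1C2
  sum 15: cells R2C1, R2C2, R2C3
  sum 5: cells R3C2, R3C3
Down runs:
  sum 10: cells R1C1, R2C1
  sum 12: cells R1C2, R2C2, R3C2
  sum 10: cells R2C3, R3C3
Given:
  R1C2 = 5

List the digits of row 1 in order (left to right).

7 5

R1C1 = 12 − 5 = 7 completes the 12 across.
R2C1 = 10 − 7 = 3 completes the 10 down.
R2C2 = 4: the only remaining digit allowed by both the 15 across and the 12 down.
R2C3 = 15 − 7 = 8 completes the 15 across.
R3C2 = 12 − 9 = 3 completes the 12 down.
R3C3 = 5 − 3 = 2 completes the 5 across.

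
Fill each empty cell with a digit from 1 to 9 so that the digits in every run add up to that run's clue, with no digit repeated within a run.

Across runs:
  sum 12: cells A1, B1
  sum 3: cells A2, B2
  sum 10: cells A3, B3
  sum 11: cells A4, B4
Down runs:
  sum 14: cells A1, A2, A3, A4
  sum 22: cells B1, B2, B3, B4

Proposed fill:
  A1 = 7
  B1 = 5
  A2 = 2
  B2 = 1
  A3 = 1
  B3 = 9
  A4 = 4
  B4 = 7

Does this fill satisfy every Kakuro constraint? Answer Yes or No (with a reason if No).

Yes

Across: 7+5=12; 2+1=3; 1+9=10; 4+7=11. Down: 7+2+1+4=14; 5+1+9+7=22. No digit repeats within any run.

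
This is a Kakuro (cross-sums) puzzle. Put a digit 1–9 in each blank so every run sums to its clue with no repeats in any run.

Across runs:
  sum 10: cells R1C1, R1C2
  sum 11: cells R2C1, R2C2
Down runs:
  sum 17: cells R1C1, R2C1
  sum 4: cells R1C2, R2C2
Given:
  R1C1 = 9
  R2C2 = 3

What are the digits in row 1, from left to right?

9 1

17 in 2 cells must be {8,9}; 4 in 2 cells must be {1,3}.
R1C2 = 10 − 9 = 1 completes the 10 across.
R2C1 = 11 − 3 = 8 completes the 11 across.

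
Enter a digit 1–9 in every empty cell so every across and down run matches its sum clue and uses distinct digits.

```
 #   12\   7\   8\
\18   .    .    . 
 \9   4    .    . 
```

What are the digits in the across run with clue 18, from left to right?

R1C1 = 12 − 4 = 8 completes the 12 down.
Nothing is forced directly, so branch on R2C2, whose candidates are 2 or 3. If R2C2 = 2: then R1C2 would have to be in {1,3,4,6,7,9} for the 18 across but in {5} for the 7 down — contradiction. So R2C2 = 3.
R1C2 = 7 − 3 = 4 completes the 7 down.
R1C3 = 18 − 12 = 6 completes the 18 across.
R2C3 = 9 − 7 = 2 completes the 9 across.

8 4 6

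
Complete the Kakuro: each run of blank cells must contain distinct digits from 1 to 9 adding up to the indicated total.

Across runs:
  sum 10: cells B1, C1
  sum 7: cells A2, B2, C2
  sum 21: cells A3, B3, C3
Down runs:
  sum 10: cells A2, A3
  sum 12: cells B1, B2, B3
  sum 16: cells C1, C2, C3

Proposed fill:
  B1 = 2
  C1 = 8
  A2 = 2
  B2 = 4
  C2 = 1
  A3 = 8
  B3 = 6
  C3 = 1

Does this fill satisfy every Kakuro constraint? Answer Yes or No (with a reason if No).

No — the down run C1–C3 sums to 10, not 16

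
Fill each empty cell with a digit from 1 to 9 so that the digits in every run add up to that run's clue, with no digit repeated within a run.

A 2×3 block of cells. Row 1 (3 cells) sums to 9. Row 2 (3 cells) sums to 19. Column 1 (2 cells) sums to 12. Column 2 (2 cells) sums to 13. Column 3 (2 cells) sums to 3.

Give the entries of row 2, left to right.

3 in 2 cells must be {1,2}.
The 19 across and the 3 down share only 2, so (2,3) = 2.
(1,3) = 3 − 2 = 1 completes the 3 down.
Nothing is forced directly, so branch on (1,1), whose candidates are 3 or 5. If (1,1) = 5: then (1,2) would have to be in {3} for the 9 across but in {4,5,6,7,8,9} for the 13 down — contradiction. So (1,1) = 3.
(1,2) = 9 − 4 = 5 completes the 9 across.
(2,1) = 12 − 3 = 9 completes the 12 down.
(2,2) = 19 − 11 = 8 completes the 19 across.

9 8 2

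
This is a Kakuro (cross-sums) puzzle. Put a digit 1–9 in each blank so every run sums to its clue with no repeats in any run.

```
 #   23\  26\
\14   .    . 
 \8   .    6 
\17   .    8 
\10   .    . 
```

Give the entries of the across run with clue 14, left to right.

5 9

17 in 2 cells must be {8,9}.
R2C1 = 8 − 6 = 2 completes the 8 across.
R3C1 = 17 − 8 = 9 completes the 17 across.
Nothing is forced directly, so branch on R1C1, whose candidates are 5 or 8. If R1C1 = 8: then R1C2 would have to be in {6} for the 14 across but in {3,5,7,9} for the 26 down — contradiction. So R1C1 = 5.
R1C2 = 14 − 5 = 9 completes the 14 across.
R4C1 = 23 − 16 = 7 completes the 23 down.
R4C2 = 10 − 7 = 3 completes the 10 across.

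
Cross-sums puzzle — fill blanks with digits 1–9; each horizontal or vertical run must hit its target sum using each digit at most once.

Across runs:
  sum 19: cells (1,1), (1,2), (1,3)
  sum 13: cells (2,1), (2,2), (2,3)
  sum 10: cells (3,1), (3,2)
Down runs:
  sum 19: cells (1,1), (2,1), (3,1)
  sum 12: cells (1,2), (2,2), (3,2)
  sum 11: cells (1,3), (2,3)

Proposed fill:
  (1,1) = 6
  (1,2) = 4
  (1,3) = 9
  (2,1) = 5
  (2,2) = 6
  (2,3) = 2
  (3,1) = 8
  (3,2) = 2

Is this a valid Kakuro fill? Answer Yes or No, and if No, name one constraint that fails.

Across: 6+4+9=19; 5+6+2=13; 8+2=10. Down: 6+5+8=19; 4+6+2=12; 9+2=11. No digit repeats within any run.

Yes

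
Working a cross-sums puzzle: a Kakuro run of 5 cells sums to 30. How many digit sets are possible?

6

5 distinct digits from 1–9 sum between 15 and 35.
Enumerating: {1,5,7,8,9}, {2,4,7,8,9}, {2,5,6,8,9}, {3,4,6,8,9}, {3,5,6,7,9}, {4,5,6,7,8}.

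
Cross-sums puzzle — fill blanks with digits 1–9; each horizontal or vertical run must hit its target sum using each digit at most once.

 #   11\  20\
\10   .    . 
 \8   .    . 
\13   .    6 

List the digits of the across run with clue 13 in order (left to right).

Given what's placed, R1C2 must be 9 to fit the 10 across and 20 down.
R2C2 = 20 − 15 = 5 completes the 20 down.
R3C1 = 13 − 6 = 7 completes the 13 across.
R1C1 = 10 − 9 = 1 completes the 10 across.
R2C1 = 8 − 5 = 3 completes the 8 across.

7 6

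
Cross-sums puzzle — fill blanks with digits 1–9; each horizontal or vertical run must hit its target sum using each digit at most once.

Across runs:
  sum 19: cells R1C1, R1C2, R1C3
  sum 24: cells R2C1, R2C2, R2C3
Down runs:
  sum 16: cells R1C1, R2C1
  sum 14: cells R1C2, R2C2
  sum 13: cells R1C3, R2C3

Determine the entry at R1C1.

9

24 in 3 cells must be {7,8,9}; 16 in 2 cells must be {7,9}.
Nothing is forced directly, so branch on R1C1, whose candidates are 7 or 9. If R1C1 = 7: that forces R2C1 = 9, R2C2 = 8, R2C3 = 7, after which R1C2 would have to be in {3,4,8,9} for the 19 across but in {6} for the 14 down — contradiction. So R1C1 = 9.
R2C1 = 16 − 9 = 7 completes the 16 down.
Nothing is forced directly, so branch on R1C2, whose candidates are 6 or 8. If R1C2 = 8: then R1C3 would have to be in {2} for the 19 across but in {4,5,6,7,8,9} for the 13 down — contradiction. So R1C2 = 6.
R1C3 = 19 − 15 = 4 completes the 19 across.
R2C2 = 14 − 6 = 8 completes the 14 down.
R2C3 = 24 − 15 = 9 completes the 24 across.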